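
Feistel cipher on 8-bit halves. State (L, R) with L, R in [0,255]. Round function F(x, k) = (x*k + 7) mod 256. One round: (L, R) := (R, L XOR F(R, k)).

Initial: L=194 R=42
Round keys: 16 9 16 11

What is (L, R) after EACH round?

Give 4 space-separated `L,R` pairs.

Answer: 42,101 101,190 190,130 130,35

Derivation:
Round 1 (k=16): L=42 R=101
Round 2 (k=9): L=101 R=190
Round 3 (k=16): L=190 R=130
Round 4 (k=11): L=130 R=35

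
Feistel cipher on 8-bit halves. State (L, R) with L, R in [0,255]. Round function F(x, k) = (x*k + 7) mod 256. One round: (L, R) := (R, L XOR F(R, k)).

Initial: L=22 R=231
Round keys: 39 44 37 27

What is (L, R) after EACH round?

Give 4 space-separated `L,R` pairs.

Answer: 231,46 46,8 8,1 1,42

Derivation:
Round 1 (k=39): L=231 R=46
Round 2 (k=44): L=46 R=8
Round 3 (k=37): L=8 R=1
Round 4 (k=27): L=1 R=42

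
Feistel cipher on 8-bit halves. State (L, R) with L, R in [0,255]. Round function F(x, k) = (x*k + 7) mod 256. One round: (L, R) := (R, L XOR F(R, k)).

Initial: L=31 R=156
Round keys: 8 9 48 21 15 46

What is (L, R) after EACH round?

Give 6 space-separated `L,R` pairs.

Round 1 (k=8): L=156 R=248
Round 2 (k=9): L=248 R=35
Round 3 (k=48): L=35 R=111
Round 4 (k=21): L=111 R=1
Round 5 (k=15): L=1 R=121
Round 6 (k=46): L=121 R=196

Answer: 156,248 248,35 35,111 111,1 1,121 121,196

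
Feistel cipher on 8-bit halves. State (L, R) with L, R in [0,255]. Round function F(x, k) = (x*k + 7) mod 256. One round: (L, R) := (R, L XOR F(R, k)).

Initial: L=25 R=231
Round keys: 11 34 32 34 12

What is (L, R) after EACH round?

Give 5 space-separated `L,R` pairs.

Round 1 (k=11): L=231 R=237
Round 2 (k=34): L=237 R=102
Round 3 (k=32): L=102 R=42
Round 4 (k=34): L=42 R=253
Round 5 (k=12): L=253 R=201

Answer: 231,237 237,102 102,42 42,253 253,201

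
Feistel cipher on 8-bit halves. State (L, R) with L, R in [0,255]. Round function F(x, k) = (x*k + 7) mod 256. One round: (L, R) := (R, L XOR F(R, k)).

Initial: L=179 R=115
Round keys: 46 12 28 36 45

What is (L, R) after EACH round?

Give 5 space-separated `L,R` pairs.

Answer: 115,2 2,108 108,213 213,151 151,71

Derivation:
Round 1 (k=46): L=115 R=2
Round 2 (k=12): L=2 R=108
Round 3 (k=28): L=108 R=213
Round 4 (k=36): L=213 R=151
Round 5 (k=45): L=151 R=71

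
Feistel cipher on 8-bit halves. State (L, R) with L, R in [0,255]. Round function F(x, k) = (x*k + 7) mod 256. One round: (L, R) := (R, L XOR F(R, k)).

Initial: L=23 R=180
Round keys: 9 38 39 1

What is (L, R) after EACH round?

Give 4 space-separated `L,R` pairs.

Round 1 (k=9): L=180 R=76
Round 2 (k=38): L=76 R=251
Round 3 (k=39): L=251 R=8
Round 4 (k=1): L=8 R=244

Answer: 180,76 76,251 251,8 8,244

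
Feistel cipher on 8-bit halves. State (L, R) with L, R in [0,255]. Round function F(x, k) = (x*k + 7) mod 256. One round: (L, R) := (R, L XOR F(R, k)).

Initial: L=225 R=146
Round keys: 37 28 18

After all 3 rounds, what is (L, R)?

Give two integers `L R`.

Answer: 149 65

Derivation:
Round 1 (k=37): L=146 R=192
Round 2 (k=28): L=192 R=149
Round 3 (k=18): L=149 R=65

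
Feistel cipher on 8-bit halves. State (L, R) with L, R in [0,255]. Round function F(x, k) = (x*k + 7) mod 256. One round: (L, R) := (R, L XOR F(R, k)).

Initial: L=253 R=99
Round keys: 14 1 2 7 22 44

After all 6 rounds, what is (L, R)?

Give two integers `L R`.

Round 1 (k=14): L=99 R=140
Round 2 (k=1): L=140 R=240
Round 3 (k=2): L=240 R=107
Round 4 (k=7): L=107 R=4
Round 5 (k=22): L=4 R=52
Round 6 (k=44): L=52 R=243

Answer: 52 243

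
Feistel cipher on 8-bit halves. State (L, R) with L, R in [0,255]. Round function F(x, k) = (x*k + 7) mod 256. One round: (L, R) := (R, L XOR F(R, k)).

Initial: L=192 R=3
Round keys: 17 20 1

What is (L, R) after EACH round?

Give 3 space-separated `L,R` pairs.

Answer: 3,250 250,140 140,105

Derivation:
Round 1 (k=17): L=3 R=250
Round 2 (k=20): L=250 R=140
Round 3 (k=1): L=140 R=105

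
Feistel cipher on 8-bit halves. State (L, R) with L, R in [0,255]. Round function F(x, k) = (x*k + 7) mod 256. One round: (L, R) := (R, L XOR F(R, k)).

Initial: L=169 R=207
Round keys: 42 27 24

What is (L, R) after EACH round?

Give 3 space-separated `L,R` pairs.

Round 1 (k=42): L=207 R=84
Round 2 (k=27): L=84 R=44
Round 3 (k=24): L=44 R=115

Answer: 207,84 84,44 44,115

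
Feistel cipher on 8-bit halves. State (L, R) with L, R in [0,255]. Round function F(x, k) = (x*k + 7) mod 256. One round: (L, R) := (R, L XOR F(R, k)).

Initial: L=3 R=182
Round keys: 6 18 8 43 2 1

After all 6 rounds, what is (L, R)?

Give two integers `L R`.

Answer: 246 168

Derivation:
Round 1 (k=6): L=182 R=72
Round 2 (k=18): L=72 R=161
Round 3 (k=8): L=161 R=71
Round 4 (k=43): L=71 R=85
Round 5 (k=2): L=85 R=246
Round 6 (k=1): L=246 R=168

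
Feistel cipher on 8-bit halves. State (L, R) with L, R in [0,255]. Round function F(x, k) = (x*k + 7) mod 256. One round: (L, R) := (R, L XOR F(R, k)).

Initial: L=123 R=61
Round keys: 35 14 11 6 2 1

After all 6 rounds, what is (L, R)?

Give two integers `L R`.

Answer: 63 69

Derivation:
Round 1 (k=35): L=61 R=37
Round 2 (k=14): L=37 R=48
Round 3 (k=11): L=48 R=50
Round 4 (k=6): L=50 R=3
Round 5 (k=2): L=3 R=63
Round 6 (k=1): L=63 R=69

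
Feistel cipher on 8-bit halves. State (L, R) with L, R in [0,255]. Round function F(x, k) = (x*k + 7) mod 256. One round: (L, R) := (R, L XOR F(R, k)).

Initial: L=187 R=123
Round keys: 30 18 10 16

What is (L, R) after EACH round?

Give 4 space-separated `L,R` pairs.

Answer: 123,202 202,64 64,77 77,151

Derivation:
Round 1 (k=30): L=123 R=202
Round 2 (k=18): L=202 R=64
Round 3 (k=10): L=64 R=77
Round 4 (k=16): L=77 R=151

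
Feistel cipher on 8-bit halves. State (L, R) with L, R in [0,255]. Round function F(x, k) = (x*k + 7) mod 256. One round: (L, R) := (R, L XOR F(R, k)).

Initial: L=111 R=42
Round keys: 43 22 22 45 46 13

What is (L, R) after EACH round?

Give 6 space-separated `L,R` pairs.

Answer: 42,122 122,169 169,247 247,219 219,150 150,126

Derivation:
Round 1 (k=43): L=42 R=122
Round 2 (k=22): L=122 R=169
Round 3 (k=22): L=169 R=247
Round 4 (k=45): L=247 R=219
Round 5 (k=46): L=219 R=150
Round 6 (k=13): L=150 R=126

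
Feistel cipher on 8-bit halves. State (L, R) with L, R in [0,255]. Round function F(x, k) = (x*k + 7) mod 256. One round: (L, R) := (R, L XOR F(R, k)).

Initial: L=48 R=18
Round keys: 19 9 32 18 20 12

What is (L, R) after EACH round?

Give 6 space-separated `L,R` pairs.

Answer: 18,109 109,206 206,170 170,53 53,129 129,38

Derivation:
Round 1 (k=19): L=18 R=109
Round 2 (k=9): L=109 R=206
Round 3 (k=32): L=206 R=170
Round 4 (k=18): L=170 R=53
Round 5 (k=20): L=53 R=129
Round 6 (k=12): L=129 R=38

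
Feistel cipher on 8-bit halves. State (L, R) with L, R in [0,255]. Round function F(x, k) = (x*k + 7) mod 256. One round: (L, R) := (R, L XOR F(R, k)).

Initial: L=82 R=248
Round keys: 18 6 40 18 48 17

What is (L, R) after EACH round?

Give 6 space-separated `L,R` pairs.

Answer: 248,37 37,29 29,170 170,230 230,141 141,130

Derivation:
Round 1 (k=18): L=248 R=37
Round 2 (k=6): L=37 R=29
Round 3 (k=40): L=29 R=170
Round 4 (k=18): L=170 R=230
Round 5 (k=48): L=230 R=141
Round 6 (k=17): L=141 R=130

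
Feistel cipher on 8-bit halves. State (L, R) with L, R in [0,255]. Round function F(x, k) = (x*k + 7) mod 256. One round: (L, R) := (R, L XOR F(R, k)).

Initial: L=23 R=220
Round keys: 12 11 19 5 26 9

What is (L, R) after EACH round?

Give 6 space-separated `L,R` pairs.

Round 1 (k=12): L=220 R=64
Round 2 (k=11): L=64 R=27
Round 3 (k=19): L=27 R=72
Round 4 (k=5): L=72 R=116
Round 5 (k=26): L=116 R=135
Round 6 (k=9): L=135 R=178

Answer: 220,64 64,27 27,72 72,116 116,135 135,178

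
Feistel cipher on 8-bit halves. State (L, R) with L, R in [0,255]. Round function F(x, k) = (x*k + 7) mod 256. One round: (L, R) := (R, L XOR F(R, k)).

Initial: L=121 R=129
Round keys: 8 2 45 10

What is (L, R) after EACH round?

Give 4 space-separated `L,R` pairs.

Round 1 (k=8): L=129 R=118
Round 2 (k=2): L=118 R=114
Round 3 (k=45): L=114 R=103
Round 4 (k=10): L=103 R=127

Answer: 129,118 118,114 114,103 103,127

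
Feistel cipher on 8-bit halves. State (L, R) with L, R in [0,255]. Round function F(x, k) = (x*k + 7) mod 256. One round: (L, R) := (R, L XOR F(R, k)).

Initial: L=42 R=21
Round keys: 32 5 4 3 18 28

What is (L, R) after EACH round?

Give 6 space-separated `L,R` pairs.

Round 1 (k=32): L=21 R=141
Round 2 (k=5): L=141 R=221
Round 3 (k=4): L=221 R=246
Round 4 (k=3): L=246 R=52
Round 5 (k=18): L=52 R=89
Round 6 (k=28): L=89 R=247

Answer: 21,141 141,221 221,246 246,52 52,89 89,247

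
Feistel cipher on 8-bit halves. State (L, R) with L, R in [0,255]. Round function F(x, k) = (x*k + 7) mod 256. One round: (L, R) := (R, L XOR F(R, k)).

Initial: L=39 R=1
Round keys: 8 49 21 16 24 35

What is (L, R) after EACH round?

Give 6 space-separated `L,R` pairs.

Answer: 1,40 40,174 174,101 101,249 249,58 58,12

Derivation:
Round 1 (k=8): L=1 R=40
Round 2 (k=49): L=40 R=174
Round 3 (k=21): L=174 R=101
Round 4 (k=16): L=101 R=249
Round 5 (k=24): L=249 R=58
Round 6 (k=35): L=58 R=12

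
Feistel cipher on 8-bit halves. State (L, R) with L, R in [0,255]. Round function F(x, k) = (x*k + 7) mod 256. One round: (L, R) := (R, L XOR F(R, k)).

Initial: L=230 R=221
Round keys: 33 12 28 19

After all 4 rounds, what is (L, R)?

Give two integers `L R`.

Round 1 (k=33): L=221 R=98
Round 2 (k=12): L=98 R=66
Round 3 (k=28): L=66 R=93
Round 4 (k=19): L=93 R=172

Answer: 93 172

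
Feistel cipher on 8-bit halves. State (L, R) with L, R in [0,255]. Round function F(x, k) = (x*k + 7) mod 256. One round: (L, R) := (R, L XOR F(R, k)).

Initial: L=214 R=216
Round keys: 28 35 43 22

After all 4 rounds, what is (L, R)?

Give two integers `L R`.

Answer: 76 45

Derivation:
Round 1 (k=28): L=216 R=113
Round 2 (k=35): L=113 R=162
Round 3 (k=43): L=162 R=76
Round 4 (k=22): L=76 R=45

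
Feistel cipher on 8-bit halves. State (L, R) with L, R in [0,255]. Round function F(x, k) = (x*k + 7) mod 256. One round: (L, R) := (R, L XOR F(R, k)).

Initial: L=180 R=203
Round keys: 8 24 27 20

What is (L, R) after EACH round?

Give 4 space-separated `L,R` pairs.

Round 1 (k=8): L=203 R=235
Round 2 (k=24): L=235 R=196
Round 3 (k=27): L=196 R=88
Round 4 (k=20): L=88 R=35

Answer: 203,235 235,196 196,88 88,35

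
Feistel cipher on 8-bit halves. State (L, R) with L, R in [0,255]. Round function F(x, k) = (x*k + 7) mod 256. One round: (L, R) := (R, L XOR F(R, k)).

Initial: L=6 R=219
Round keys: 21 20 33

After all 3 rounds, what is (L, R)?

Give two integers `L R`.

Answer: 188 187

Derivation:
Round 1 (k=21): L=219 R=248
Round 2 (k=20): L=248 R=188
Round 3 (k=33): L=188 R=187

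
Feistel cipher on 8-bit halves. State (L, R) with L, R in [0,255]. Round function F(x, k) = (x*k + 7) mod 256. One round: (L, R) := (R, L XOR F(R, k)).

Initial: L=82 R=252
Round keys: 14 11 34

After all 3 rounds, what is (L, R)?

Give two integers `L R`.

Round 1 (k=14): L=252 R=157
Round 2 (k=11): L=157 R=58
Round 3 (k=34): L=58 R=38

Answer: 58 38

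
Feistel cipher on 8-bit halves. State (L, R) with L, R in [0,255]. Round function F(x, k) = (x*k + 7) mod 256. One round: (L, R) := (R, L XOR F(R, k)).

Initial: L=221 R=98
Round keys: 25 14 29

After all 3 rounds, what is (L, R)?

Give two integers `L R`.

Round 1 (k=25): L=98 R=68
Round 2 (k=14): L=68 R=221
Round 3 (k=29): L=221 R=84

Answer: 221 84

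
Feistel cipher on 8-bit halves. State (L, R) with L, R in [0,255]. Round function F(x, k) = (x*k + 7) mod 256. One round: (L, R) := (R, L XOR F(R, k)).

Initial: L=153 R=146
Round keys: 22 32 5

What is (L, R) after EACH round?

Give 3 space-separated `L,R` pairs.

Round 1 (k=22): L=146 R=10
Round 2 (k=32): L=10 R=213
Round 3 (k=5): L=213 R=58

Answer: 146,10 10,213 213,58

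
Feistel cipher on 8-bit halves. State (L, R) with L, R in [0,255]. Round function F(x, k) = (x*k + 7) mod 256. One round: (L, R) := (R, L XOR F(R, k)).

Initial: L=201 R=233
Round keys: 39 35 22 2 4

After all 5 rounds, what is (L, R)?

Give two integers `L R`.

Round 1 (k=39): L=233 R=79
Round 2 (k=35): L=79 R=61
Round 3 (k=22): L=61 R=10
Round 4 (k=2): L=10 R=38
Round 5 (k=4): L=38 R=149

Answer: 38 149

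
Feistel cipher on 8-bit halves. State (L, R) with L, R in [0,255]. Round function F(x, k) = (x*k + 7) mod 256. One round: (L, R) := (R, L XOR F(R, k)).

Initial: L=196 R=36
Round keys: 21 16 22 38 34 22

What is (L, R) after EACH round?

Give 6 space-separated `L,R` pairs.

Answer: 36,63 63,211 211,22 22,152 152,33 33,69

Derivation:
Round 1 (k=21): L=36 R=63
Round 2 (k=16): L=63 R=211
Round 3 (k=22): L=211 R=22
Round 4 (k=38): L=22 R=152
Round 5 (k=34): L=152 R=33
Round 6 (k=22): L=33 R=69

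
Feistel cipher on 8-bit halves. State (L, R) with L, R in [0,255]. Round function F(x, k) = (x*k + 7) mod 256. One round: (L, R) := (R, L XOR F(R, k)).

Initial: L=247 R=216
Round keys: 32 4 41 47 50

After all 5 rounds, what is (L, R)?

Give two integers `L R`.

Answer: 134 61

Derivation:
Round 1 (k=32): L=216 R=240
Round 2 (k=4): L=240 R=31
Round 3 (k=41): L=31 R=14
Round 4 (k=47): L=14 R=134
Round 5 (k=50): L=134 R=61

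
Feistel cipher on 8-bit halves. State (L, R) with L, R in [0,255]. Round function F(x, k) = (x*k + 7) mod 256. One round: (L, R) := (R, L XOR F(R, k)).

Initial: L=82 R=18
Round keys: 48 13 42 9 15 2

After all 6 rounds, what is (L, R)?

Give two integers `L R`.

Round 1 (k=48): L=18 R=53
Round 2 (k=13): L=53 R=170
Round 3 (k=42): L=170 R=222
Round 4 (k=9): L=222 R=127
Round 5 (k=15): L=127 R=166
Round 6 (k=2): L=166 R=44

Answer: 166 44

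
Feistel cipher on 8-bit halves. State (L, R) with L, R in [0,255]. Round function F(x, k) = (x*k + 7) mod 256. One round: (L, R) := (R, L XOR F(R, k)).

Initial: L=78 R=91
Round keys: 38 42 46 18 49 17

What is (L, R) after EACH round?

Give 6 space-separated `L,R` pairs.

Answer: 91,199 199,246 246,252 252,73 73,252 252,138

Derivation:
Round 1 (k=38): L=91 R=199
Round 2 (k=42): L=199 R=246
Round 3 (k=46): L=246 R=252
Round 4 (k=18): L=252 R=73
Round 5 (k=49): L=73 R=252
Round 6 (k=17): L=252 R=138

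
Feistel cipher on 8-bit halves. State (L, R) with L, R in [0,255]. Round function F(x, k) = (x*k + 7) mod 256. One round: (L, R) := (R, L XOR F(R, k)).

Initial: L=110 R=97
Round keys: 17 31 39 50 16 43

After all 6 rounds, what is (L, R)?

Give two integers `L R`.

Answer: 54 176

Derivation:
Round 1 (k=17): L=97 R=22
Round 2 (k=31): L=22 R=208
Round 3 (k=39): L=208 R=161
Round 4 (k=50): L=161 R=169
Round 5 (k=16): L=169 R=54
Round 6 (k=43): L=54 R=176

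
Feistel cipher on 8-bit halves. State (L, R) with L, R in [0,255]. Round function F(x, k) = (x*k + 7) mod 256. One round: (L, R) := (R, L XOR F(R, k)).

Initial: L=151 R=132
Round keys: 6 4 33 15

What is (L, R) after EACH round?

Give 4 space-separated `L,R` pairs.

Round 1 (k=6): L=132 R=136
Round 2 (k=4): L=136 R=163
Round 3 (k=33): L=163 R=130
Round 4 (k=15): L=130 R=6

Answer: 132,136 136,163 163,130 130,6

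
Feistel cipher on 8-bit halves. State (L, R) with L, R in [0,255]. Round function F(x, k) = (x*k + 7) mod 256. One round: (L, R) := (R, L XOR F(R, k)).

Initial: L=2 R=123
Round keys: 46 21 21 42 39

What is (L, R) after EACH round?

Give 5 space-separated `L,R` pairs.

Round 1 (k=46): L=123 R=35
Round 2 (k=21): L=35 R=157
Round 3 (k=21): L=157 R=203
Round 4 (k=42): L=203 R=200
Round 5 (k=39): L=200 R=180

Answer: 123,35 35,157 157,203 203,200 200,180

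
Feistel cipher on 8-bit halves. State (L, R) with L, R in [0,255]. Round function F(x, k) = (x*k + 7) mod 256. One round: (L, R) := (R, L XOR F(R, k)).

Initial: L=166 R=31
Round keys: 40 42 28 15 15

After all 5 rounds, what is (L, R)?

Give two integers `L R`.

Round 1 (k=40): L=31 R=121
Round 2 (k=42): L=121 R=254
Round 3 (k=28): L=254 R=182
Round 4 (k=15): L=182 R=79
Round 5 (k=15): L=79 R=30

Answer: 79 30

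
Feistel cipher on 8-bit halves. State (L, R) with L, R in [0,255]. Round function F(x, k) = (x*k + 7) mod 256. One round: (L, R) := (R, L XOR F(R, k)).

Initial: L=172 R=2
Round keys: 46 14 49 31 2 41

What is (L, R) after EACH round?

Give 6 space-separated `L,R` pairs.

Answer: 2,207 207,91 91,189 189,177 177,212 212,74

Derivation:
Round 1 (k=46): L=2 R=207
Round 2 (k=14): L=207 R=91
Round 3 (k=49): L=91 R=189
Round 4 (k=31): L=189 R=177
Round 5 (k=2): L=177 R=212
Round 6 (k=41): L=212 R=74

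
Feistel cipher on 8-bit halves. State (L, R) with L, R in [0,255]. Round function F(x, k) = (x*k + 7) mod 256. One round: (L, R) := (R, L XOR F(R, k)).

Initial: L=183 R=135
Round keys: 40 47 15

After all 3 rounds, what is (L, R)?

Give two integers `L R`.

Answer: 88 135

Derivation:
Round 1 (k=40): L=135 R=168
Round 2 (k=47): L=168 R=88
Round 3 (k=15): L=88 R=135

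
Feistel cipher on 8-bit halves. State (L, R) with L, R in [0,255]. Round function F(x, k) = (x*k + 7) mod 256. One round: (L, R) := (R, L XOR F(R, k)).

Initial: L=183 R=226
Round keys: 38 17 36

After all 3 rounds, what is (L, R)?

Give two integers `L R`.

Round 1 (k=38): L=226 R=36
Round 2 (k=17): L=36 R=137
Round 3 (k=36): L=137 R=111

Answer: 137 111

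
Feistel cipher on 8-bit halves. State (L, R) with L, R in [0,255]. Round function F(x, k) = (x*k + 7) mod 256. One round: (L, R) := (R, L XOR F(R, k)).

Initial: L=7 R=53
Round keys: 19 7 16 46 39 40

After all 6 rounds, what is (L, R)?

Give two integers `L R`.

Answer: 17 159

Derivation:
Round 1 (k=19): L=53 R=241
Round 2 (k=7): L=241 R=171
Round 3 (k=16): L=171 R=70
Round 4 (k=46): L=70 R=48
Round 5 (k=39): L=48 R=17
Round 6 (k=40): L=17 R=159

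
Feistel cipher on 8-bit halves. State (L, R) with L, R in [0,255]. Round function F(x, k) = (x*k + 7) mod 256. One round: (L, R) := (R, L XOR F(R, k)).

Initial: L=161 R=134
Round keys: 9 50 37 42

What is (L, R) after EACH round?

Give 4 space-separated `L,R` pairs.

Round 1 (k=9): L=134 R=28
Round 2 (k=50): L=28 R=249
Round 3 (k=37): L=249 R=24
Round 4 (k=42): L=24 R=14

Answer: 134,28 28,249 249,24 24,14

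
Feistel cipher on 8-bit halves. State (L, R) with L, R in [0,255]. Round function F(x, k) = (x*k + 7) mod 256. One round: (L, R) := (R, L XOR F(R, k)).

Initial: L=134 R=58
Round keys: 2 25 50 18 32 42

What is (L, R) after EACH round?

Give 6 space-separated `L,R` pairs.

Round 1 (k=2): L=58 R=253
Round 2 (k=25): L=253 R=134
Round 3 (k=50): L=134 R=206
Round 4 (k=18): L=206 R=5
Round 5 (k=32): L=5 R=105
Round 6 (k=42): L=105 R=68

Answer: 58,253 253,134 134,206 206,5 5,105 105,68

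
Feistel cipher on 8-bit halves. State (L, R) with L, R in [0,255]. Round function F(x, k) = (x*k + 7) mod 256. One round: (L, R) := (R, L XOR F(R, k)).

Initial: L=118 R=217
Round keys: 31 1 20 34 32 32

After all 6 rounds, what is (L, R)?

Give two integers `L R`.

Round 1 (k=31): L=217 R=56
Round 2 (k=1): L=56 R=230
Round 3 (k=20): L=230 R=199
Round 4 (k=34): L=199 R=147
Round 5 (k=32): L=147 R=160
Round 6 (k=32): L=160 R=148

Answer: 160 148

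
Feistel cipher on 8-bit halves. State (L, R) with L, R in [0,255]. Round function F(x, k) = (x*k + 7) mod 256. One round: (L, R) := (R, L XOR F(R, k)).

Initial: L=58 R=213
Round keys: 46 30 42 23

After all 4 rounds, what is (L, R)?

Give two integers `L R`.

Answer: 72 83

Derivation:
Round 1 (k=46): L=213 R=119
Round 2 (k=30): L=119 R=44
Round 3 (k=42): L=44 R=72
Round 4 (k=23): L=72 R=83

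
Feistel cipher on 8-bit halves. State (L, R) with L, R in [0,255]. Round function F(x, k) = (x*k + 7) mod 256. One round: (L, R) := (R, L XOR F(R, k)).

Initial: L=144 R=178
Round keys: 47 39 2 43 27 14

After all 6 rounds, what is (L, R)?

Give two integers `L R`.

Round 1 (k=47): L=178 R=37
Round 2 (k=39): L=37 R=24
Round 3 (k=2): L=24 R=18
Round 4 (k=43): L=18 R=21
Round 5 (k=27): L=21 R=44
Round 6 (k=14): L=44 R=122

Answer: 44 122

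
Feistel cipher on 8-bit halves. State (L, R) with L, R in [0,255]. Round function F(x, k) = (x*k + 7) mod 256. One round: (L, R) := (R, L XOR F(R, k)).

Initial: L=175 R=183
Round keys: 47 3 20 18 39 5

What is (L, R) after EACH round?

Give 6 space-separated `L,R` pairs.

Round 1 (k=47): L=183 R=15
Round 2 (k=3): L=15 R=131
Round 3 (k=20): L=131 R=76
Round 4 (k=18): L=76 R=220
Round 5 (k=39): L=220 R=199
Round 6 (k=5): L=199 R=54

Answer: 183,15 15,131 131,76 76,220 220,199 199,54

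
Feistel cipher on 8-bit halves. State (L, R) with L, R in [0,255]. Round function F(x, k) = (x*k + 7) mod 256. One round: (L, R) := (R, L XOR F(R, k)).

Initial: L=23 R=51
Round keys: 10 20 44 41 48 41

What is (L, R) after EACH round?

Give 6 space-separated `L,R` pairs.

Round 1 (k=10): L=51 R=18
Round 2 (k=20): L=18 R=92
Round 3 (k=44): L=92 R=197
Round 4 (k=41): L=197 R=200
Round 5 (k=48): L=200 R=66
Round 6 (k=41): L=66 R=81

Answer: 51,18 18,92 92,197 197,200 200,66 66,81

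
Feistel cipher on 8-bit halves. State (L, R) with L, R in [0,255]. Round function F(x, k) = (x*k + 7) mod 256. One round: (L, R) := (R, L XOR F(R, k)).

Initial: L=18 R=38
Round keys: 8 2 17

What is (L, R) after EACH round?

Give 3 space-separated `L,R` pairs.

Answer: 38,37 37,119 119,203

Derivation:
Round 1 (k=8): L=38 R=37
Round 2 (k=2): L=37 R=119
Round 3 (k=17): L=119 R=203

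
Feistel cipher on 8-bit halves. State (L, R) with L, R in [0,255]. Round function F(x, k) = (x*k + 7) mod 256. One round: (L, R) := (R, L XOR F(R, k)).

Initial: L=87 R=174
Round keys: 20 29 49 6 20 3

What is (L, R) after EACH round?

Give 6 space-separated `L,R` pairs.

Answer: 174,200 200,1 1,240 240,166 166,15 15,146

Derivation:
Round 1 (k=20): L=174 R=200
Round 2 (k=29): L=200 R=1
Round 3 (k=49): L=1 R=240
Round 4 (k=6): L=240 R=166
Round 5 (k=20): L=166 R=15
Round 6 (k=3): L=15 R=146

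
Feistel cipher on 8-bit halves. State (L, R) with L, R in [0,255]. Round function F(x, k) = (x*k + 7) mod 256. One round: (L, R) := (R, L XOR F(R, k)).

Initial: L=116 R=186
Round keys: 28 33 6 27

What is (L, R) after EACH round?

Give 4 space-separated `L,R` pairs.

Round 1 (k=28): L=186 R=43
Round 2 (k=33): L=43 R=40
Round 3 (k=6): L=40 R=220
Round 4 (k=27): L=220 R=19

Answer: 186,43 43,40 40,220 220,19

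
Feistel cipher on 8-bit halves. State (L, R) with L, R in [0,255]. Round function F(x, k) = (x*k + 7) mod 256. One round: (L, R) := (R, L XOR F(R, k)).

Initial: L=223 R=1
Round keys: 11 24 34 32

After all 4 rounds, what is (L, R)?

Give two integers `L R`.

Round 1 (k=11): L=1 R=205
Round 2 (k=24): L=205 R=62
Round 3 (k=34): L=62 R=142
Round 4 (k=32): L=142 R=249

Answer: 142 249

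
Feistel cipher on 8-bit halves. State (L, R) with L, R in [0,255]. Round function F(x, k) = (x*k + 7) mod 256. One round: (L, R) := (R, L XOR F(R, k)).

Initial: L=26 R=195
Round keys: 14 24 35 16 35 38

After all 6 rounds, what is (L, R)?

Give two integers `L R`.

Round 1 (k=14): L=195 R=171
Round 2 (k=24): L=171 R=204
Round 3 (k=35): L=204 R=64
Round 4 (k=16): L=64 R=203
Round 5 (k=35): L=203 R=136
Round 6 (k=38): L=136 R=252

Answer: 136 252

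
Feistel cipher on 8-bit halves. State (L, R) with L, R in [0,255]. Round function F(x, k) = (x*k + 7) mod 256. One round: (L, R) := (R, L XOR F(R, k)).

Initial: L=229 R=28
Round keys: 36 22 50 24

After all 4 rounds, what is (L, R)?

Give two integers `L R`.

Round 1 (k=36): L=28 R=18
Round 2 (k=22): L=18 R=143
Round 3 (k=50): L=143 R=231
Round 4 (k=24): L=231 R=32

Answer: 231 32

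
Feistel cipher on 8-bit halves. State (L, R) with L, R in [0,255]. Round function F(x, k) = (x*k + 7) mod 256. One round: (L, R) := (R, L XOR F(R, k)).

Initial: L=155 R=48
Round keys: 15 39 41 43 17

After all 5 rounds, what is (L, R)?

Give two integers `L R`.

Round 1 (k=15): L=48 R=76
Round 2 (k=39): L=76 R=171
Round 3 (k=41): L=171 R=38
Round 4 (k=43): L=38 R=194
Round 5 (k=17): L=194 R=207

Answer: 194 207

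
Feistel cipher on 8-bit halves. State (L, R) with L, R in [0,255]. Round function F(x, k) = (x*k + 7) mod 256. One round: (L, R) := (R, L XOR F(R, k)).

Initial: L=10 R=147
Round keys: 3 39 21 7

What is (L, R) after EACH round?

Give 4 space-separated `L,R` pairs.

Answer: 147,202 202,94 94,119 119,22

Derivation:
Round 1 (k=3): L=147 R=202
Round 2 (k=39): L=202 R=94
Round 3 (k=21): L=94 R=119
Round 4 (k=7): L=119 R=22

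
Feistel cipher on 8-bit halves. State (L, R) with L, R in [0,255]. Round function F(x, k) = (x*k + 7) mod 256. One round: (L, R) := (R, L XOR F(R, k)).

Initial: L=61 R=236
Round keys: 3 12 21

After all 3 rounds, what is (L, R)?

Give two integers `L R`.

Round 1 (k=3): L=236 R=246
Round 2 (k=12): L=246 R=99
Round 3 (k=21): L=99 R=208

Answer: 99 208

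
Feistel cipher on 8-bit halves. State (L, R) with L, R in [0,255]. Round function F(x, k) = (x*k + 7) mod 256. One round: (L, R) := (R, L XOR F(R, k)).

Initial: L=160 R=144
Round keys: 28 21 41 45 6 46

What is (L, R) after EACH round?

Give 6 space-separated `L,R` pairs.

Answer: 144,103 103,234 234,230 230,159 159,39 39,150

Derivation:
Round 1 (k=28): L=144 R=103
Round 2 (k=21): L=103 R=234
Round 3 (k=41): L=234 R=230
Round 4 (k=45): L=230 R=159
Round 5 (k=6): L=159 R=39
Round 6 (k=46): L=39 R=150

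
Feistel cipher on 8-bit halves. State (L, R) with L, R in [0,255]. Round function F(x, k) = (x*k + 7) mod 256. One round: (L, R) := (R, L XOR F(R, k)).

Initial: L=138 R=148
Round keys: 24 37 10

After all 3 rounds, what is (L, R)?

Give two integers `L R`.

Answer: 92 242

Derivation:
Round 1 (k=24): L=148 R=109
Round 2 (k=37): L=109 R=92
Round 3 (k=10): L=92 R=242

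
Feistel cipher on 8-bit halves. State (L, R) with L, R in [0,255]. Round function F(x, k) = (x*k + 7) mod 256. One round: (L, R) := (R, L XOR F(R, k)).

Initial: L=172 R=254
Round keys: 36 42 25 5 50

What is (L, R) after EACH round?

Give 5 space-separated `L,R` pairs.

Round 1 (k=36): L=254 R=19
Round 2 (k=42): L=19 R=219
Round 3 (k=25): L=219 R=121
Round 4 (k=5): L=121 R=191
Round 5 (k=50): L=191 R=44

Answer: 254,19 19,219 219,121 121,191 191,44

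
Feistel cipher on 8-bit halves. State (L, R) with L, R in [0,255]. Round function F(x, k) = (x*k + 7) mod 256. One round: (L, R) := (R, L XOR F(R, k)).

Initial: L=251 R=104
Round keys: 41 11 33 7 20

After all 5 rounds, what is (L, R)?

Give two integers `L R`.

Round 1 (k=41): L=104 R=84
Round 2 (k=11): L=84 R=203
Round 3 (k=33): L=203 R=102
Round 4 (k=7): L=102 R=26
Round 5 (k=20): L=26 R=105

Answer: 26 105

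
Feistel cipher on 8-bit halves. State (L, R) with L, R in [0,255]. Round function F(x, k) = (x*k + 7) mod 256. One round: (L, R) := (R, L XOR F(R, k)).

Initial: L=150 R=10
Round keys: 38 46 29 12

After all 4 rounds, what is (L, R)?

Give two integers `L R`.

Round 1 (k=38): L=10 R=21
Round 2 (k=46): L=21 R=199
Round 3 (k=29): L=199 R=135
Round 4 (k=12): L=135 R=156

Answer: 135 156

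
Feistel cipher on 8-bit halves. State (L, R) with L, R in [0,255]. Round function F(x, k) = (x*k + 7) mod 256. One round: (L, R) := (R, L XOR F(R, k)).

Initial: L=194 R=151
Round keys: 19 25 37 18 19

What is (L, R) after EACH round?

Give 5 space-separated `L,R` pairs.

Answer: 151,254 254,66 66,111 111,151 151,83

Derivation:
Round 1 (k=19): L=151 R=254
Round 2 (k=25): L=254 R=66
Round 3 (k=37): L=66 R=111
Round 4 (k=18): L=111 R=151
Round 5 (k=19): L=151 R=83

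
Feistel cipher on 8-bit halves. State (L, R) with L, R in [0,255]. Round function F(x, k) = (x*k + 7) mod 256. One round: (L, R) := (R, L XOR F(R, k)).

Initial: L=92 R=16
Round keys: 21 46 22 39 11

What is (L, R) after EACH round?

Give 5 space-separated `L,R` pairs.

Answer: 16,11 11,17 17,118 118,16 16,193

Derivation:
Round 1 (k=21): L=16 R=11
Round 2 (k=46): L=11 R=17
Round 3 (k=22): L=17 R=118
Round 4 (k=39): L=118 R=16
Round 5 (k=11): L=16 R=193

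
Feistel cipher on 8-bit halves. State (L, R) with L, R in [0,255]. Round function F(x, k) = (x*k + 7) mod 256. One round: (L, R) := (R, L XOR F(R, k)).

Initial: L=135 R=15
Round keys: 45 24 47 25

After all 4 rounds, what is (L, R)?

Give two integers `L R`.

Answer: 250 65

Derivation:
Round 1 (k=45): L=15 R=45
Round 2 (k=24): L=45 R=48
Round 3 (k=47): L=48 R=250
Round 4 (k=25): L=250 R=65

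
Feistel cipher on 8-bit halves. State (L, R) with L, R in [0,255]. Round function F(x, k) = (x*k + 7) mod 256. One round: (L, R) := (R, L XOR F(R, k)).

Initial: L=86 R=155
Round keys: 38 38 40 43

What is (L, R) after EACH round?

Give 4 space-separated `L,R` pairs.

Answer: 155,95 95,186 186,72 72,165

Derivation:
Round 1 (k=38): L=155 R=95
Round 2 (k=38): L=95 R=186
Round 3 (k=40): L=186 R=72
Round 4 (k=43): L=72 R=165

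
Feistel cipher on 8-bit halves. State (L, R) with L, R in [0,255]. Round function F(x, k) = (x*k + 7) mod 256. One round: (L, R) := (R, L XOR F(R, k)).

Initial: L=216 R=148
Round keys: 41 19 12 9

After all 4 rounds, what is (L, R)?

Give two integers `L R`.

Round 1 (k=41): L=148 R=99
Round 2 (k=19): L=99 R=244
Round 3 (k=12): L=244 R=20
Round 4 (k=9): L=20 R=79

Answer: 20 79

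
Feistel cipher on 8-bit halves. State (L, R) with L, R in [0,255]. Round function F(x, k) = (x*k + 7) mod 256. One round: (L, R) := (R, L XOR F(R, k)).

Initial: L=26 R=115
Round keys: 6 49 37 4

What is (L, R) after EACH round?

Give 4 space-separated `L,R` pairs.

Round 1 (k=6): L=115 R=163
Round 2 (k=49): L=163 R=73
Round 3 (k=37): L=73 R=55
Round 4 (k=4): L=55 R=170

Answer: 115,163 163,73 73,55 55,170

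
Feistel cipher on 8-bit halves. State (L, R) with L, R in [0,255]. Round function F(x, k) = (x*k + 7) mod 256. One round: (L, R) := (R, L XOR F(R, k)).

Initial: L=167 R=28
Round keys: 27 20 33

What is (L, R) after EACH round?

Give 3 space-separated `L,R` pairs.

Round 1 (k=27): L=28 R=92
Round 2 (k=20): L=92 R=43
Round 3 (k=33): L=43 R=206

Answer: 28,92 92,43 43,206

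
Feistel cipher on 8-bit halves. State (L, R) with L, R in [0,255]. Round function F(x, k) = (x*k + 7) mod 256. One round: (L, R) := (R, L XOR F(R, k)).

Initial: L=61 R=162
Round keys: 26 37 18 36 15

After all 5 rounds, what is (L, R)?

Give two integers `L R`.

Round 1 (k=26): L=162 R=70
Round 2 (k=37): L=70 R=135
Round 3 (k=18): L=135 R=195
Round 4 (k=36): L=195 R=244
Round 5 (k=15): L=244 R=144

Answer: 244 144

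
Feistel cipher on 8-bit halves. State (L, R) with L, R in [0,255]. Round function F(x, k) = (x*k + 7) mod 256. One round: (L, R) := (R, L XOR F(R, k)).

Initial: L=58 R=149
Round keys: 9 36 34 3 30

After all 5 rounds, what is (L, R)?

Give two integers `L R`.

Answer: 156 170

Derivation:
Round 1 (k=9): L=149 R=126
Round 2 (k=36): L=126 R=42
Round 3 (k=34): L=42 R=229
Round 4 (k=3): L=229 R=156
Round 5 (k=30): L=156 R=170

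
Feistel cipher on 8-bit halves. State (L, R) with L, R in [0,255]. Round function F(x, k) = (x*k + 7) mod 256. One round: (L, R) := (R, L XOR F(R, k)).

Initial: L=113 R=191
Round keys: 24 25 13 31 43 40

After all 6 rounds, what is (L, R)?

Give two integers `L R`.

Answer: 114 13

Derivation:
Round 1 (k=24): L=191 R=158
Round 2 (k=25): L=158 R=202
Round 3 (k=13): L=202 R=215
Round 4 (k=31): L=215 R=218
Round 5 (k=43): L=218 R=114
Round 6 (k=40): L=114 R=13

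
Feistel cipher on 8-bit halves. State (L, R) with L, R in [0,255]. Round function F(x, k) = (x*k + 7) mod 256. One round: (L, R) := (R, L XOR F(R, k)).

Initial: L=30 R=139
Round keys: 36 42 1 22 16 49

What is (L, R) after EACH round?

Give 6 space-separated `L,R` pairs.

Answer: 139,141 141,162 162,36 36,189 189,243 243,55

Derivation:
Round 1 (k=36): L=139 R=141
Round 2 (k=42): L=141 R=162
Round 3 (k=1): L=162 R=36
Round 4 (k=22): L=36 R=189
Round 5 (k=16): L=189 R=243
Round 6 (k=49): L=243 R=55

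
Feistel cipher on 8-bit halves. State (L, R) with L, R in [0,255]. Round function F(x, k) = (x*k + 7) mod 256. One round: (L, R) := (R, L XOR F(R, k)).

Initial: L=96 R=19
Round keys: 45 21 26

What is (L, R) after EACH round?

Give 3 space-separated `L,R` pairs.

Round 1 (k=45): L=19 R=62
Round 2 (k=21): L=62 R=14
Round 3 (k=26): L=14 R=77

Answer: 19,62 62,14 14,77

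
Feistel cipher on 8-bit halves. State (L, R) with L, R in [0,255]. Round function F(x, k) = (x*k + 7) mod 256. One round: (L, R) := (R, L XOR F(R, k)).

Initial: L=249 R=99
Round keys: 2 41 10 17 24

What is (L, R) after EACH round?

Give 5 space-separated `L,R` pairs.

Round 1 (k=2): L=99 R=52
Round 2 (k=41): L=52 R=56
Round 3 (k=10): L=56 R=3
Round 4 (k=17): L=3 R=2
Round 5 (k=24): L=2 R=52

Answer: 99,52 52,56 56,3 3,2 2,52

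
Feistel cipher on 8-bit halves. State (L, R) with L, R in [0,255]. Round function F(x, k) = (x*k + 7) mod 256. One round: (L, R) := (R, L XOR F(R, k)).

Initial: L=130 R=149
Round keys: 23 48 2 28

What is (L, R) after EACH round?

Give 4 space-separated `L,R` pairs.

Answer: 149,232 232,18 18,195 195,73

Derivation:
Round 1 (k=23): L=149 R=232
Round 2 (k=48): L=232 R=18
Round 3 (k=2): L=18 R=195
Round 4 (k=28): L=195 R=73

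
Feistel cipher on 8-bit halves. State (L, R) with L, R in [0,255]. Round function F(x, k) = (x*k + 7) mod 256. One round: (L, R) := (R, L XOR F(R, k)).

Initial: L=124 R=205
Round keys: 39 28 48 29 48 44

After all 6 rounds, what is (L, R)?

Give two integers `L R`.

Round 1 (k=39): L=205 R=62
Round 2 (k=28): L=62 R=2
Round 3 (k=48): L=2 R=89
Round 4 (k=29): L=89 R=30
Round 5 (k=48): L=30 R=254
Round 6 (k=44): L=254 R=177

Answer: 254 177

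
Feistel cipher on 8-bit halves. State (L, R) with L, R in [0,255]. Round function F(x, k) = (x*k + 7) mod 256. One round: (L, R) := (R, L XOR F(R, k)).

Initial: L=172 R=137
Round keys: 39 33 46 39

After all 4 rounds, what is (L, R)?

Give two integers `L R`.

Answer: 29 106

Derivation:
Round 1 (k=39): L=137 R=74
Round 2 (k=33): L=74 R=24
Round 3 (k=46): L=24 R=29
Round 4 (k=39): L=29 R=106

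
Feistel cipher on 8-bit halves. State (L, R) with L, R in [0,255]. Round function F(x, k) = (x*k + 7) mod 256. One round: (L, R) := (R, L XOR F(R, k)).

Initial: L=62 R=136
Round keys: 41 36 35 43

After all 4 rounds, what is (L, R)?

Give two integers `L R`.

Answer: 97 49

Derivation:
Round 1 (k=41): L=136 R=241
Round 2 (k=36): L=241 R=99
Round 3 (k=35): L=99 R=97
Round 4 (k=43): L=97 R=49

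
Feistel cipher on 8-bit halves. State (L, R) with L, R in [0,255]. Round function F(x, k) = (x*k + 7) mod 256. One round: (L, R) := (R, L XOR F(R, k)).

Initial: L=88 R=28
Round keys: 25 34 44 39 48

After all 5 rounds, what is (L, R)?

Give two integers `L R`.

Answer: 30 15

Derivation:
Round 1 (k=25): L=28 R=155
Round 2 (k=34): L=155 R=129
Round 3 (k=44): L=129 R=168
Round 4 (k=39): L=168 R=30
Round 5 (k=48): L=30 R=15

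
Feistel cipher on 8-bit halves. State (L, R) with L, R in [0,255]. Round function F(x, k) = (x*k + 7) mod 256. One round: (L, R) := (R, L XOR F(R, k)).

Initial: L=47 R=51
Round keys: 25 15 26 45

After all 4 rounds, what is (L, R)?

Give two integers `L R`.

Answer: 188 138

Derivation:
Round 1 (k=25): L=51 R=45
Round 2 (k=15): L=45 R=153
Round 3 (k=26): L=153 R=188
Round 4 (k=45): L=188 R=138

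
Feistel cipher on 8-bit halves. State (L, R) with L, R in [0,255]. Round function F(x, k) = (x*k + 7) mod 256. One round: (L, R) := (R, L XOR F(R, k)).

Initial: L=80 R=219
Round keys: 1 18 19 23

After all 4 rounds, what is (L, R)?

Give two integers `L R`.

Round 1 (k=1): L=219 R=178
Round 2 (k=18): L=178 R=80
Round 3 (k=19): L=80 R=69
Round 4 (k=23): L=69 R=106

Answer: 69 106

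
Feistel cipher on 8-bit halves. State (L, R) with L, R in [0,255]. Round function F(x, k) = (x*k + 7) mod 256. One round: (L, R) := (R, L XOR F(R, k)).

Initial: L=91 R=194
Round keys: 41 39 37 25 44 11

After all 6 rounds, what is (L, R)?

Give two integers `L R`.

Answer: 63 244

Derivation:
Round 1 (k=41): L=194 R=66
Round 2 (k=39): L=66 R=215
Round 3 (k=37): L=215 R=88
Round 4 (k=25): L=88 R=72
Round 5 (k=44): L=72 R=63
Round 6 (k=11): L=63 R=244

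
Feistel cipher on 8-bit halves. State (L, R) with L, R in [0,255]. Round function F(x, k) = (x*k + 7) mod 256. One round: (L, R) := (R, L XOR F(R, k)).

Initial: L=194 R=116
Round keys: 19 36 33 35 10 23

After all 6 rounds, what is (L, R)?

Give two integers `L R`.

Answer: 130 182

Derivation:
Round 1 (k=19): L=116 R=97
Round 2 (k=36): L=97 R=223
Round 3 (k=33): L=223 R=167
Round 4 (k=35): L=167 R=3
Round 5 (k=10): L=3 R=130
Round 6 (k=23): L=130 R=182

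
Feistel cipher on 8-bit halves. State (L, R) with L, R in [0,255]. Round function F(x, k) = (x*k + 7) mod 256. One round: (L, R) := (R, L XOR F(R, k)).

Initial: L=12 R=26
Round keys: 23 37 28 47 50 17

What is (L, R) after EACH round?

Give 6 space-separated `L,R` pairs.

Answer: 26,81 81,166 166,126 126,143 143,139 139,205

Derivation:
Round 1 (k=23): L=26 R=81
Round 2 (k=37): L=81 R=166
Round 3 (k=28): L=166 R=126
Round 4 (k=47): L=126 R=143
Round 5 (k=50): L=143 R=139
Round 6 (k=17): L=139 R=205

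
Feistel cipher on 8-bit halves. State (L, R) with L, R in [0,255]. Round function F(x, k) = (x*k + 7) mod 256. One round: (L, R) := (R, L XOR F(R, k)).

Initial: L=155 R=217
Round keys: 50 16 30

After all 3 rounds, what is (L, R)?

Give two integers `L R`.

Round 1 (k=50): L=217 R=242
Round 2 (k=16): L=242 R=254
Round 3 (k=30): L=254 R=57

Answer: 254 57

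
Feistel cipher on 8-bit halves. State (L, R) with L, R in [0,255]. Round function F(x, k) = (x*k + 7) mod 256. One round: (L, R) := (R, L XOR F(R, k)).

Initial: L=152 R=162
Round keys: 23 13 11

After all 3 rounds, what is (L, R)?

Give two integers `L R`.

Round 1 (k=23): L=162 R=13
Round 2 (k=13): L=13 R=18
Round 3 (k=11): L=18 R=192

Answer: 18 192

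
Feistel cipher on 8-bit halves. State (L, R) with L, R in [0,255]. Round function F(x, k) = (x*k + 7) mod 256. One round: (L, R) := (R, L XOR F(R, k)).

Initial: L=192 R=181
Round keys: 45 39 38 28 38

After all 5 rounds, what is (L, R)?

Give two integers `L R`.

Answer: 97 150

Derivation:
Round 1 (k=45): L=181 R=24
Round 2 (k=39): L=24 R=26
Round 3 (k=38): L=26 R=251
Round 4 (k=28): L=251 R=97
Round 5 (k=38): L=97 R=150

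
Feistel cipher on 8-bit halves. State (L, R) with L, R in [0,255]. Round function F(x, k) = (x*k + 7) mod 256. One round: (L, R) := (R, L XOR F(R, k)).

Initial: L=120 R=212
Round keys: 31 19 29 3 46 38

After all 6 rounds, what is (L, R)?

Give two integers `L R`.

Answer: 89 78

Derivation:
Round 1 (k=31): L=212 R=203
Round 2 (k=19): L=203 R=204
Round 3 (k=29): L=204 R=232
Round 4 (k=3): L=232 R=115
Round 5 (k=46): L=115 R=89
Round 6 (k=38): L=89 R=78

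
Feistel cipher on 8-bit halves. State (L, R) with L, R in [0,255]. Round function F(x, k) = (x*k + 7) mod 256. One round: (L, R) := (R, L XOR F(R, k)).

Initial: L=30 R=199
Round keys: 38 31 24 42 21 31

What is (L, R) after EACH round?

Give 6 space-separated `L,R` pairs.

Round 1 (k=38): L=199 R=143
Round 2 (k=31): L=143 R=159
Round 3 (k=24): L=159 R=96
Round 4 (k=42): L=96 R=88
Round 5 (k=21): L=88 R=95
Round 6 (k=31): L=95 R=208

Answer: 199,143 143,159 159,96 96,88 88,95 95,208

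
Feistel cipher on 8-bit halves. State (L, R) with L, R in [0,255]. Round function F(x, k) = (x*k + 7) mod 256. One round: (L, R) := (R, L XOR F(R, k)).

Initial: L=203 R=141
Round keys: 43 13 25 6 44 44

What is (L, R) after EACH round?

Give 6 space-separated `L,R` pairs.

Answer: 141,125 125,237 237,81 81,0 0,86 86,207

Derivation:
Round 1 (k=43): L=141 R=125
Round 2 (k=13): L=125 R=237
Round 3 (k=25): L=237 R=81
Round 4 (k=6): L=81 R=0
Round 5 (k=44): L=0 R=86
Round 6 (k=44): L=86 R=207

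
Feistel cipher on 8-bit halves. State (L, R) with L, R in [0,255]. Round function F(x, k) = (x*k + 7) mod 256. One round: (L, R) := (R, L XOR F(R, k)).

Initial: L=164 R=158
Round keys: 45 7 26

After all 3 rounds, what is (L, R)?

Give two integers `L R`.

Round 1 (k=45): L=158 R=105
Round 2 (k=7): L=105 R=120
Round 3 (k=26): L=120 R=94

Answer: 120 94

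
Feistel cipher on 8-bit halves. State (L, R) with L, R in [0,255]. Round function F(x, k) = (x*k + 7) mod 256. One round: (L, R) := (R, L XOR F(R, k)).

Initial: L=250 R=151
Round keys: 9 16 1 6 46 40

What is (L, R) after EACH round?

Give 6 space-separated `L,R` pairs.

Round 1 (k=9): L=151 R=172
Round 2 (k=16): L=172 R=80
Round 3 (k=1): L=80 R=251
Round 4 (k=6): L=251 R=185
Round 5 (k=46): L=185 R=190
Round 6 (k=40): L=190 R=14

Answer: 151,172 172,80 80,251 251,185 185,190 190,14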